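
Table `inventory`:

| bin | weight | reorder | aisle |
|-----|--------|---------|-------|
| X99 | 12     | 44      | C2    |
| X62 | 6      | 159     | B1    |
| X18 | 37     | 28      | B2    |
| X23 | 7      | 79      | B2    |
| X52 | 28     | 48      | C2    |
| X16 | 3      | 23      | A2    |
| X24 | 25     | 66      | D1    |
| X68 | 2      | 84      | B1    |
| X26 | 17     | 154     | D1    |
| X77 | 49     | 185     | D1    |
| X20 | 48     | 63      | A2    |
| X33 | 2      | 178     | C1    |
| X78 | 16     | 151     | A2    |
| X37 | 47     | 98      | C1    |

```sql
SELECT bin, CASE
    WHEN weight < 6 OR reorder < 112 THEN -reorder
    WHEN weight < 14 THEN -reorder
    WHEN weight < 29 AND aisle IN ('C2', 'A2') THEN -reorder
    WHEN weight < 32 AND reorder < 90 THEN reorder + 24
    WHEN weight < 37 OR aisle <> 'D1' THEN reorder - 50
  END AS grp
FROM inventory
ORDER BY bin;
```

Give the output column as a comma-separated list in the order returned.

-23, -28, -63, -79, -66, 104, -178, -98, -48, -159, -84, NULL, -151, -44

bin=X16: weight < 6 OR reorder < 112 → -23
bin=X18: weight < 6 OR reorder < 112 → -28
bin=X20: weight < 6 OR reorder < 112 → -63
bin=X23: weight < 6 OR reorder < 112 → -79
bin=X24: weight < 6 OR reorder < 112 → -66
bin=X26: weight < 37 OR aisle <> 'D1' → 104
bin=X33: weight < 6 OR reorder < 112 → -178
bin=X37: weight < 6 OR reorder < 112 → -98
bin=X52: weight < 6 OR reorder < 112 → -48
bin=X62: weight < 14 → -159
bin=X68: weight < 6 OR reorder < 112 → -84
bin=X77: (no match → NULL) → NULL
bin=X78: weight < 29 AND aisle IN ('C2', 'A2') → -151
bin=X99: weight < 6 OR reorder < 112 → -44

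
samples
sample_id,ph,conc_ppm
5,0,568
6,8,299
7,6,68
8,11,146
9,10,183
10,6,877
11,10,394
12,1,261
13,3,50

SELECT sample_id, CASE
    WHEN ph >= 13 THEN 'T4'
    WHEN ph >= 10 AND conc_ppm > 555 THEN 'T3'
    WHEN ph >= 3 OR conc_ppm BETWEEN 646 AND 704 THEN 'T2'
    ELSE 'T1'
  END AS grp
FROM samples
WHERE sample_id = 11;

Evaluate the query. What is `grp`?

sample_id = 11: ph=10, conc_ppm=394.
ph >= 13 → false
ph >= 10 AND conc_ppm > 555 → false
ph >= 3 OR conc_ppm BETWEEN 646 AND 704 → true → T2

T2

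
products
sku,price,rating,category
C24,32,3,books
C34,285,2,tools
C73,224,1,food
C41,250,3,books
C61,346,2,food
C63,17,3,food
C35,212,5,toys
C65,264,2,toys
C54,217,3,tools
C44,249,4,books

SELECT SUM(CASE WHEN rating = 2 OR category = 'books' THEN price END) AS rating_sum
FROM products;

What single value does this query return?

sku=C24: ✓ → 32
sku=C34: ✓ → 285
sku=C73: ✗
sku=C41: ✓ → 250
sku=C61: ✓ → 346
sku=C63: ✗
sku=C35: ✗
sku=C65: ✓ → 264
sku=C54: ✗
sku=C44: ✓ → 249
rating_sum = 32 + 285 + 250 + 346 + 264 + 249 = 1426

1426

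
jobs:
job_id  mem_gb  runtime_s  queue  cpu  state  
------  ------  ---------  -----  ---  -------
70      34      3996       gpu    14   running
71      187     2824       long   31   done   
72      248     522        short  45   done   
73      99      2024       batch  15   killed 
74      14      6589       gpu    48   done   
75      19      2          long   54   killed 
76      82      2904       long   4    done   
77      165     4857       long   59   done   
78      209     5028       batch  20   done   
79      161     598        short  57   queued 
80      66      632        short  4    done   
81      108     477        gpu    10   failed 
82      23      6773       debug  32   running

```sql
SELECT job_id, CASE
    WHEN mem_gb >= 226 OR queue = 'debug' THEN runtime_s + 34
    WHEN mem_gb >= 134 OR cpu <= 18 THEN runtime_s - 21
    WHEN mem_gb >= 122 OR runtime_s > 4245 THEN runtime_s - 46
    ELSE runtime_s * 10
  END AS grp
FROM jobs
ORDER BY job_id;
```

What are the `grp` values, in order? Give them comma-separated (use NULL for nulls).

job_id=70: mem_gb >= 134 OR cpu <= 18 → 3975
job_id=71: mem_gb >= 134 OR cpu <= 18 → 2803
job_id=72: mem_gb >= 226 OR queue = 'debug' → 556
job_id=73: mem_gb >= 134 OR cpu <= 18 → 2003
job_id=74: mem_gb >= 122 OR runtime_s > 4245 → 6543
job_id=75: ELSE → 20
job_id=76: mem_gb >= 134 OR cpu <= 18 → 2883
job_id=77: mem_gb >= 134 OR cpu <= 18 → 4836
job_id=78: mem_gb >= 134 OR cpu <= 18 → 5007
job_id=79: mem_gb >= 134 OR cpu <= 18 → 577
job_id=80: mem_gb >= 134 OR cpu <= 18 → 611
job_id=81: mem_gb >= 134 OR cpu <= 18 → 456
job_id=82: mem_gb >= 226 OR queue = 'debug' → 6807

3975, 2803, 556, 2003, 6543, 20, 2883, 4836, 5007, 577, 611, 456, 6807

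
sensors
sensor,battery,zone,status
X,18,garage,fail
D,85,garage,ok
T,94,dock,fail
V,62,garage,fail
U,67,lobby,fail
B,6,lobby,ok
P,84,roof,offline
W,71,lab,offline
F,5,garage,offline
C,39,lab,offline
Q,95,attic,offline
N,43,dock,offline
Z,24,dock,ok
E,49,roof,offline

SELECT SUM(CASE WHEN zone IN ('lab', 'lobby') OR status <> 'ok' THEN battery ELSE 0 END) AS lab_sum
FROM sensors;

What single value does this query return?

sensor=X: ✓ → 18
sensor=D: ✗
sensor=T: ✓ → 94
sensor=V: ✓ → 62
sensor=U: ✓ → 67
sensor=B: ✓ → 6
sensor=P: ✓ → 84
sensor=W: ✓ → 71
sensor=F: ✓ → 5
sensor=C: ✓ → 39
sensor=Q: ✓ → 95
sensor=N: ✓ → 43
sensor=Z: ✗
sensor=E: ✓ → 49
lab_sum = 18 + 94 + 62 + 67 + 6 + 84 + 71 + 5 + 39 + 95 + 43 + 49 = 633

633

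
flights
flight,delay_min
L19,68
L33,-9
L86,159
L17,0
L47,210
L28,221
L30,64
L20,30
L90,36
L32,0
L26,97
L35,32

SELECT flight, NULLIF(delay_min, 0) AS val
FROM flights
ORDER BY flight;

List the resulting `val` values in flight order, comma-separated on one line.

NULL, 68, 30, 97, 221, 64, NULL, -9, 32, 210, 159, 36

flight=L17: delay_min=0 vs 0: equal → NULL
flight=L19: delay_min=68 vs 0: differ → 68
flight=L20: delay_min=30 vs 0: differ → 30
flight=L26: delay_min=97 vs 0: differ → 97
flight=L28: delay_min=221 vs 0: differ → 221
flight=L30: delay_min=64 vs 0: differ → 64
flight=L32: delay_min=0 vs 0: equal → NULL
flight=L33: delay_min=-9 vs 0: differ → -9
flight=L35: delay_min=32 vs 0: differ → 32
flight=L47: delay_min=210 vs 0: differ → 210
flight=L86: delay_min=159 vs 0: differ → 159
flight=L90: delay_min=36 vs 0: differ → 36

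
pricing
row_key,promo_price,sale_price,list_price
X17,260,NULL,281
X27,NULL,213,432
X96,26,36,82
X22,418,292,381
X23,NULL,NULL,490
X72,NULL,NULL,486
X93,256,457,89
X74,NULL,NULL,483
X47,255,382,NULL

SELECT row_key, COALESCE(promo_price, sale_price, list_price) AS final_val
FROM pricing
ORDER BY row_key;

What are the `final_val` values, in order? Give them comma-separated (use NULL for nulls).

260, 418, 490, 213, 255, 486, 483, 256, 26

row_key=X17: promo_price=260 → 260
row_key=X22: promo_price=418 → 418
row_key=X23: promo_price=NULL, sale_price=NULL, list_price=490 → 490
row_key=X27: promo_price=NULL, sale_price=213 → 213
row_key=X47: promo_price=255 → 255
row_key=X72: promo_price=NULL, sale_price=NULL, list_price=486 → 486
row_key=X74: promo_price=NULL, sale_price=NULL, list_price=483 → 483
row_key=X93: promo_price=256 → 256
row_key=X96: promo_price=26 → 26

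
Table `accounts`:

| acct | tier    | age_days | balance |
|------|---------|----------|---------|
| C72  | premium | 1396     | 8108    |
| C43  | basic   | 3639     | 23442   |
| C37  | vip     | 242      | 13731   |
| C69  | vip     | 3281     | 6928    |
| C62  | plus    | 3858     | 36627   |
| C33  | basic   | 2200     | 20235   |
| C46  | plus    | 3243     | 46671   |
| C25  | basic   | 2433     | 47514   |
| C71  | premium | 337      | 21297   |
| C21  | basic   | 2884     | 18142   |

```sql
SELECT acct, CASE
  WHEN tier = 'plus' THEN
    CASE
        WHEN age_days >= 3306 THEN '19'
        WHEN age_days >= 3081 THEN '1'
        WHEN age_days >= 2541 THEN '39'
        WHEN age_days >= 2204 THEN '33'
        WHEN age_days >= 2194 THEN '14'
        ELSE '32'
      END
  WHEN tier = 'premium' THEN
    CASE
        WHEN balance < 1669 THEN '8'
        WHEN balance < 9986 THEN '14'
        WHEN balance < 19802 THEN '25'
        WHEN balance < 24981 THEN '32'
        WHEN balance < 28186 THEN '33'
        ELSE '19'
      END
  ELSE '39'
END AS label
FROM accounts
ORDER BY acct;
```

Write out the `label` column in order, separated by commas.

acct=C21: tier='basic' → outer ELSE → 39
acct=C25: tier='basic' → outer ELSE → 39
acct=C33: tier='basic' → outer ELSE → 39
acct=C37: tier='vip' → outer ELSE → 39
acct=C43: tier='basic' → outer ELSE → 39
acct=C46: tier='plus' → inner[age_days >= 3081] → 1
acct=C62: tier='plus' → inner[age_days >= 3306] → 19
acct=C69: tier='vip' → outer ELSE → 39
acct=C71: tier='premium' → inner[balance < 24981] → 32
acct=C72: tier='premium' → inner[balance < 9986] → 14

39, 39, 39, 39, 39, 1, 19, 39, 32, 14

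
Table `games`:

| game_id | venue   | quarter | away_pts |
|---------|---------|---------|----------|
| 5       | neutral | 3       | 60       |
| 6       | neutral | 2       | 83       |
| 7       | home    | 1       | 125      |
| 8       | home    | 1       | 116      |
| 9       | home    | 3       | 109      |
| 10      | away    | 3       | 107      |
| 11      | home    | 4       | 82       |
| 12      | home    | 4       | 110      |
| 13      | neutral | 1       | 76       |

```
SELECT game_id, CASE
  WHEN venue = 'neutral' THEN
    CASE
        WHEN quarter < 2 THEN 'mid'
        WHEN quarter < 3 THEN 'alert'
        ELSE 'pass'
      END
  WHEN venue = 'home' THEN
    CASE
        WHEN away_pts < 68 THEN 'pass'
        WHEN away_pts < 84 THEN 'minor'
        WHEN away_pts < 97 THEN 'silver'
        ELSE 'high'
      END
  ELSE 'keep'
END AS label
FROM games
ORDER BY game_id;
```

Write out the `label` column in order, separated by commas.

pass, alert, high, high, high, keep, minor, high, mid

game_id=5: venue='neutral' → inner[ELSE] → pass
game_id=6: venue='neutral' → inner[quarter < 3] → alert
game_id=7: venue='home' → inner[ELSE] → high
game_id=8: venue='home' → inner[ELSE] → high
game_id=9: venue='home' → inner[ELSE] → high
game_id=10: venue='away' → outer ELSE → keep
game_id=11: venue='home' → inner[away_pts < 84] → minor
game_id=12: venue='home' → inner[ELSE] → high
game_id=13: venue='neutral' → inner[quarter < 2] → mid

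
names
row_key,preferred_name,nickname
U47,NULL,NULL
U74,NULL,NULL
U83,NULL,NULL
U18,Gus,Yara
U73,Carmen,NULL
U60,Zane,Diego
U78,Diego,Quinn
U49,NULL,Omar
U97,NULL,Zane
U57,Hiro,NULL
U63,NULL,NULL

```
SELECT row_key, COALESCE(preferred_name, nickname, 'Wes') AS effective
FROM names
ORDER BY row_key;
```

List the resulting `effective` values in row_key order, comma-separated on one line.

row_key=U18: preferred_name=Gus → Gus
row_key=U47: preferred_name=NULL, nickname=NULL, → literal Wes → Wes
row_key=U49: preferred_name=NULL, nickname=Omar → Omar
row_key=U57: preferred_name=Hiro → Hiro
row_key=U60: preferred_name=Zane → Zane
row_key=U63: preferred_name=NULL, nickname=NULL, → literal Wes → Wes
row_key=U73: preferred_name=Carmen → Carmen
row_key=U74: preferred_name=NULL, nickname=NULL, → literal Wes → Wes
row_key=U78: preferred_name=Diego → Diego
row_key=U83: preferred_name=NULL, nickname=NULL, → literal Wes → Wes
row_key=U97: preferred_name=NULL, nickname=Zane → Zane

Gus, Wes, Omar, Hiro, Zane, Wes, Carmen, Wes, Diego, Wes, Zane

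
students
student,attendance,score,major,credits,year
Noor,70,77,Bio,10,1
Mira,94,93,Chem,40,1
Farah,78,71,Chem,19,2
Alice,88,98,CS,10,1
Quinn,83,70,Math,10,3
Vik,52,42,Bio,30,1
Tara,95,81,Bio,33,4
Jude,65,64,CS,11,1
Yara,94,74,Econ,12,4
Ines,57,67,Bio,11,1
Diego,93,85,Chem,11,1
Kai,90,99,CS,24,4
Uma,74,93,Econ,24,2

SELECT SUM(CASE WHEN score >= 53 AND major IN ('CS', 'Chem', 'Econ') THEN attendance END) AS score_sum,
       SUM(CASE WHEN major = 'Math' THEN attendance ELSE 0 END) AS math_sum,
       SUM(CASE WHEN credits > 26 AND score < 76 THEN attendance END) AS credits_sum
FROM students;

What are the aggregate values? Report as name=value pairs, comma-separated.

[score_sum: score >= 53 AND major IN ('CS', 'Chem', 'Econ')]
student=Noor: ✗
student=Mira: ✓ → 94
student=Farah: ✓ → 78
student=Alice: ✓ → 88
student=Quinn: ✗
student=Vik: ✗
student=Tara: ✗
student=Jude: ✓ → 65
student=Yara: ✓ → 94
student=Ines: ✗
student=Diego: ✓ → 93
student=Kai: ✓ → 90
student=Uma: ✓ → 74
score_sum = 94 + 78 + 88 + 65 + 94 + 93 + 90 + 74 = 676
—
[math_sum: major = 'Math']
student=Noor: ✗
student=Mira: ✗
student=Farah: ✗
student=Alice: ✗
student=Quinn: ✓ → 83
student=Vik: ✗
student=Tara: ✗
student=Jude: ✗
student=Yara: ✗
student=Ines: ✗
student=Diego: ✗
student=Kai: ✗
student=Uma: ✗
math_sum = 83
—
[credits_sum: credits > 26 AND score < 76]
student=Noor: ✗
student=Mira: ✗
student=Farah: ✗
student=Alice: ✗
student=Quinn: ✗
student=Vik: ✓ → 52
student=Tara: ✗
student=Jude: ✗
student=Yara: ✗
student=Ines: ✗
student=Diego: ✗
student=Kai: ✗
student=Uma: ✗
credits_sum = 52

score_sum=676, math_sum=83, credits_sum=52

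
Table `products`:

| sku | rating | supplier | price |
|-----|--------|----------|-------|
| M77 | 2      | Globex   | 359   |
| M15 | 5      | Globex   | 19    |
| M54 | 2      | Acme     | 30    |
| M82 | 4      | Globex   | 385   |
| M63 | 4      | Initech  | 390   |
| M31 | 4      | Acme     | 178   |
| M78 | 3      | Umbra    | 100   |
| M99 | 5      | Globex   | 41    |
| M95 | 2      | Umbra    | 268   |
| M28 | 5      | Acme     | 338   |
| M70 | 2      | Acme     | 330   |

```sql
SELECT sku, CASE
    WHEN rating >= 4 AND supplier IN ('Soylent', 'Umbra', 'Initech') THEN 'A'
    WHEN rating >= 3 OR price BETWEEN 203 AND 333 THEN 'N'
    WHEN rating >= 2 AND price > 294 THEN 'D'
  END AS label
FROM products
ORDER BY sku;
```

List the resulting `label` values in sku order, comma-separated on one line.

sku=M15: rating >= 3 OR price BETWEEN 203 AND 333 → N
sku=M28: rating >= 3 OR price BETWEEN 203 AND 333 → N
sku=M31: rating >= 3 OR price BETWEEN 203 AND 333 → N
sku=M54: (no match → NULL) → NULL
sku=M63: rating >= 4 AND supplier IN ('Soylent', 'Umbra', 'Initech') → A
sku=M70: rating >= 3 OR price BETWEEN 203 AND 333 → N
sku=M77: rating >= 2 AND price > 294 → D
sku=M78: rating >= 3 OR price BETWEEN 203 AND 333 → N
sku=M82: rating >= 3 OR price BETWEEN 203 AND 333 → N
sku=M95: rating >= 3 OR price BETWEEN 203 AND 333 → N
sku=M99: rating >= 3 OR price BETWEEN 203 AND 333 → N

N, N, N, NULL, A, N, D, N, N, N, N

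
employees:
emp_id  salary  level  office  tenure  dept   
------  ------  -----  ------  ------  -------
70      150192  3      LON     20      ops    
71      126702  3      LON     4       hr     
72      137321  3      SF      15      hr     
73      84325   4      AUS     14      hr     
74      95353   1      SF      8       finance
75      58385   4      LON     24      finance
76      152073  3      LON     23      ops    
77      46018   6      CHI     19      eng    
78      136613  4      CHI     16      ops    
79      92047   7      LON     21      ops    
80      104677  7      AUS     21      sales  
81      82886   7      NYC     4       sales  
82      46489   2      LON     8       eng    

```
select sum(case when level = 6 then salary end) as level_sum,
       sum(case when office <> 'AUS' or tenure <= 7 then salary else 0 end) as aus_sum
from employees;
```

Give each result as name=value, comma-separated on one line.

[level_sum: level = 6]
emp_id=70: ✗
emp_id=71: ✗
emp_id=72: ✗
emp_id=73: ✗
emp_id=74: ✗
emp_id=75: ✗
emp_id=76: ✗
emp_id=77: ✓ → 46018
emp_id=78: ✗
emp_id=79: ✗
emp_id=80: ✗
emp_id=81: ✗
emp_id=82: ✗
level_sum = 46018
—
[aus_sum: office <> 'AUS' or tenure <= 7]
emp_id=70: ✓ → 150192
emp_id=71: ✓ → 126702
emp_id=72: ✓ → 137321
emp_id=73: ✗
emp_id=74: ✓ → 95353
emp_id=75: ✓ → 58385
emp_id=76: ✓ → 152073
emp_id=77: ✓ → 46018
emp_id=78: ✓ → 136613
emp_id=79: ✓ → 92047
emp_id=80: ✗
emp_id=81: ✓ → 82886
emp_id=82: ✓ → 46489
aus_sum = 150192 + 126702 + 137321 + 95353 + 58385 + 152073 + 46018 + 136613 + 92047 + 82886 + 46489 = 1124079

level_sum=46018, aus_sum=1124079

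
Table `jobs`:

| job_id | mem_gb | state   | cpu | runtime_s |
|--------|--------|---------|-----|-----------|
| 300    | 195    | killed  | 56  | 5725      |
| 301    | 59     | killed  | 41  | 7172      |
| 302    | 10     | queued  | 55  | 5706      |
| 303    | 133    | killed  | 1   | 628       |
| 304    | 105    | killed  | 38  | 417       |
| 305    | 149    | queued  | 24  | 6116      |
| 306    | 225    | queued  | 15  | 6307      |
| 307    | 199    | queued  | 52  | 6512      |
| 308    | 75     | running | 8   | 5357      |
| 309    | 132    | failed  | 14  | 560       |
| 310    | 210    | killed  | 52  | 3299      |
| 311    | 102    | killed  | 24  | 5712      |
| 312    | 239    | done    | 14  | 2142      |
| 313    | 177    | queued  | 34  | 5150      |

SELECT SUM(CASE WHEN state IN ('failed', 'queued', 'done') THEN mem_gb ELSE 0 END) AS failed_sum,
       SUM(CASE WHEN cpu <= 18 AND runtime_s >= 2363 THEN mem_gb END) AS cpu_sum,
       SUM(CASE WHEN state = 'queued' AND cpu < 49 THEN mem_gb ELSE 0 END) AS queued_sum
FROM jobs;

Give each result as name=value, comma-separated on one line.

[failed_sum: state IN ('failed', 'queued', 'done')]
job_id=300: ✗
job_id=301: ✗
job_id=302: ✓ → 10
job_id=303: ✗
job_id=304: ✗
job_id=305: ✓ → 149
job_id=306: ✓ → 225
job_id=307: ✓ → 199
job_id=308: ✗
job_id=309: ✓ → 132
job_id=310: ✗
job_id=311: ✗
job_id=312: ✓ → 239
job_id=313: ✓ → 177
failed_sum = 10 + 149 + 225 + 199 + 132 + 239 + 177 = 1131
—
[cpu_sum: cpu <= 18 AND runtime_s >= 2363]
job_id=300: ✗
job_id=301: ✗
job_id=302: ✗
job_id=303: ✗
job_id=304: ✗
job_id=305: ✗
job_id=306: ✓ → 225
job_id=307: ✗
job_id=308: ✓ → 75
job_id=309: ✗
job_id=310: ✗
job_id=311: ✗
job_id=312: ✗
job_id=313: ✗
cpu_sum = 225 + 75 = 300
—
[queued_sum: state = 'queued' AND cpu < 49]
job_id=300: ✗
job_id=301: ✗
job_id=302: ✗
job_id=303: ✗
job_id=304: ✗
job_id=305: ✓ → 149
job_id=306: ✓ → 225
job_id=307: ✗
job_id=308: ✗
job_id=309: ✗
job_id=310: ✗
job_id=311: ✗
job_id=312: ✗
job_id=313: ✓ → 177
queued_sum = 149 + 225 + 177 = 551

failed_sum=1131, cpu_sum=300, queued_sum=551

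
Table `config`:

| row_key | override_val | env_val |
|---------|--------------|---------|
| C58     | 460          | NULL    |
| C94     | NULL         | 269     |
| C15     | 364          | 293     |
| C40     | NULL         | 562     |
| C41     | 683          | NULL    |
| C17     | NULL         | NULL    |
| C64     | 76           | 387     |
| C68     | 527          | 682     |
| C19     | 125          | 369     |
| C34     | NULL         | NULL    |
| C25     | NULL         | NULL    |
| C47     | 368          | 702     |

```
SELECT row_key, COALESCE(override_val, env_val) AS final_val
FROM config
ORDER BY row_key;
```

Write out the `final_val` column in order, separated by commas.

364, NULL, 125, NULL, NULL, 562, 683, 368, 460, 76, 527, 269

row_key=C15: override_val=364 → 364
row_key=C17: override_val=NULL, env_val=NULL (all NULL) → NULL
row_key=C19: override_val=125 → 125
row_key=C25: override_val=NULL, env_val=NULL (all NULL) → NULL
row_key=C34: override_val=NULL, env_val=NULL (all NULL) → NULL
row_key=C40: override_val=NULL, env_val=562 → 562
row_key=C41: override_val=683 → 683
row_key=C47: override_val=368 → 368
row_key=C58: override_val=460 → 460
row_key=C64: override_val=76 → 76
row_key=C68: override_val=527 → 527
row_key=C94: override_val=NULL, env_val=269 → 269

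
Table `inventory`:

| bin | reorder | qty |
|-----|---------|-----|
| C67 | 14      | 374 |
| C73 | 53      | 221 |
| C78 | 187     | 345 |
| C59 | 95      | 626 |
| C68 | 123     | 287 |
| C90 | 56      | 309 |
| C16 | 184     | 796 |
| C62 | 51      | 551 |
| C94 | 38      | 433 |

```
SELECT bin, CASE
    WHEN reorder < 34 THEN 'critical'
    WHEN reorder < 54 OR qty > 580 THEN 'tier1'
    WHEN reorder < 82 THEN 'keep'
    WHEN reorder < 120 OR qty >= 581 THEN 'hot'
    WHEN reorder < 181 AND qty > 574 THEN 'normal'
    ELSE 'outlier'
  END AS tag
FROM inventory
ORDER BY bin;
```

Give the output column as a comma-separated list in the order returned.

bin=C16: reorder < 54 OR qty > 580 → tier1
bin=C59: reorder < 54 OR qty > 580 → tier1
bin=C62: reorder < 54 OR qty > 580 → tier1
bin=C67: reorder < 34 → critical
bin=C68: ELSE → outlier
bin=C73: reorder < 54 OR qty > 580 → tier1
bin=C78: ELSE → outlier
bin=C90: reorder < 82 → keep
bin=C94: reorder < 54 OR qty > 580 → tier1

tier1, tier1, tier1, critical, outlier, tier1, outlier, keep, tier1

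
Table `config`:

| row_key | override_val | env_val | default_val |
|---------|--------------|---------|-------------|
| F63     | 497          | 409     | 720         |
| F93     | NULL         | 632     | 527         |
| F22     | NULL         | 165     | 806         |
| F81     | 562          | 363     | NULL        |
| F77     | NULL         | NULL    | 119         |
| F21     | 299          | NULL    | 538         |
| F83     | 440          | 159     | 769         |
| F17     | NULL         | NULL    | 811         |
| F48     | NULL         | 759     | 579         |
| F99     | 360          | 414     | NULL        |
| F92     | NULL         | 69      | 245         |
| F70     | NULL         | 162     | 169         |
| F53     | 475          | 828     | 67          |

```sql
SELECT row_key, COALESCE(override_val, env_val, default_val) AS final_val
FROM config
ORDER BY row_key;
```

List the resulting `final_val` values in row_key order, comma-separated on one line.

811, 299, 165, 759, 475, 497, 162, 119, 562, 440, 69, 632, 360

row_key=F17: override_val=NULL, env_val=NULL, default_val=811 → 811
row_key=F21: override_val=299 → 299
row_key=F22: override_val=NULL, env_val=165 → 165
row_key=F48: override_val=NULL, env_val=759 → 759
row_key=F53: override_val=475 → 475
row_key=F63: override_val=497 → 497
row_key=F70: override_val=NULL, env_val=162 → 162
row_key=F77: override_val=NULL, env_val=NULL, default_val=119 → 119
row_key=F81: override_val=562 → 562
row_key=F83: override_val=440 → 440
row_key=F92: override_val=NULL, env_val=69 → 69
row_key=F93: override_val=NULL, env_val=632 → 632
row_key=F99: override_val=360 → 360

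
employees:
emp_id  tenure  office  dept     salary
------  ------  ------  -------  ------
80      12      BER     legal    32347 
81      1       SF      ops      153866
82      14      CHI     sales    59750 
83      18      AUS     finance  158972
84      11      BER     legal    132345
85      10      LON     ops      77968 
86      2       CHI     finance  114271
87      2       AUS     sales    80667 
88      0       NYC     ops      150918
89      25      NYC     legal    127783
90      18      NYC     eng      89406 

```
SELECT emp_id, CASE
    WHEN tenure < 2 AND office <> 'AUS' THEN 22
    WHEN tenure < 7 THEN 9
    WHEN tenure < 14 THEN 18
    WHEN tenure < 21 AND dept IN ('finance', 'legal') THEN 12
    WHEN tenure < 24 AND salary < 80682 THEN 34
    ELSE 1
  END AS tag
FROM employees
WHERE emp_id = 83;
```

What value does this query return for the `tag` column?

12

emp_id = 83: tenure=18, office=AUS, dept=finance, salary=158972.
tenure < 2 AND office <> 'AUS' → false
tenure < 7 → false
tenure < 14 → false
tenure < 21 AND dept IN ('finance', 'legal') → true → 12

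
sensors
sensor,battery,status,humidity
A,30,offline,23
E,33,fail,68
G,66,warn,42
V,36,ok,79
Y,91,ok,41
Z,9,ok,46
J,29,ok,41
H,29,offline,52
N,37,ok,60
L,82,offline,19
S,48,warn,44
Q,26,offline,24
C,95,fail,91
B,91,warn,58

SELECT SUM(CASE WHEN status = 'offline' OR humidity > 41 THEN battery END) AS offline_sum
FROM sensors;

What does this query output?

sensor=A: ✓ → 30
sensor=E: ✓ → 33
sensor=G: ✓ → 66
sensor=V: ✓ → 36
sensor=Y: ✗
sensor=Z: ✓ → 9
sensor=J: ✗
sensor=H: ✓ → 29
sensor=N: ✓ → 37
sensor=L: ✓ → 82
sensor=S: ✓ → 48
sensor=Q: ✓ → 26
sensor=C: ✓ → 95
sensor=B: ✓ → 91
offline_sum = 30 + 33 + 66 + 36 + 9 + 29 + 37 + 82 + 48 + 26 + 95 + 91 = 582

582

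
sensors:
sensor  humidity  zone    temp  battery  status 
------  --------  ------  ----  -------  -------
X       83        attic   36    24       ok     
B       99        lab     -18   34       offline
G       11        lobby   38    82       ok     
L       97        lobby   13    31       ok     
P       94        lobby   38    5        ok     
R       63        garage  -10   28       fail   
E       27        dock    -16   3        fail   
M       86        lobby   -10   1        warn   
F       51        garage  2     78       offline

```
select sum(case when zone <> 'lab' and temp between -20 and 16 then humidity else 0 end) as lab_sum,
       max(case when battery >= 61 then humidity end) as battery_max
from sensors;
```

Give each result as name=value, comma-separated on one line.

lab_sum=324, battery_max=51

[lab_sum: zone <> 'lab' and temp between -20 and 16]
sensor=X: ✗
sensor=B: ✗
sensor=G: ✗
sensor=L: ✓ → 97
sensor=P: ✗
sensor=R: ✓ → 63
sensor=E: ✓ → 27
sensor=M: ✓ → 86
sensor=F: ✓ → 51
lab_sum = 97 + 63 + 27 + 86 + 51 = 324
—
[battery_max: battery >= 61]
sensor=X: ✗
sensor=B: ✗
sensor=G: ✓ → 11
sensor=L: ✗
sensor=P: ✗
sensor=R: ✗
sensor=E: ✗
sensor=M: ✗
sensor=F: ✓ → 51
battery_max = MAX(11, 51) = 51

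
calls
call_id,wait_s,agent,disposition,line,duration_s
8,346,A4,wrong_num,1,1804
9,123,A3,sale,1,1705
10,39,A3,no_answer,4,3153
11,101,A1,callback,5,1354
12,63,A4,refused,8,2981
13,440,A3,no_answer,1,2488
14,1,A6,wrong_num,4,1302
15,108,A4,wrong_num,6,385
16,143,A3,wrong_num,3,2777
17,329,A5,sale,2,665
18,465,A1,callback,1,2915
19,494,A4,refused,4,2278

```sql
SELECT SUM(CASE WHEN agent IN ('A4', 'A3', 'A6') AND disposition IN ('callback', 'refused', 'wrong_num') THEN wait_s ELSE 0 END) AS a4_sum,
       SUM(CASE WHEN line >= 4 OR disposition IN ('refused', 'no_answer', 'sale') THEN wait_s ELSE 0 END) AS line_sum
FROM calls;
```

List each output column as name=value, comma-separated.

[a4_sum: agent IN ('A4', 'A3', 'A6') AND disposition IN ('callback', 'refused', 'wrong_num')]
call_id=8: ✓ → 346
call_id=9: ✗
call_id=10: ✗
call_id=11: ✗
call_id=12: ✓ → 63
call_id=13: ✗
call_id=14: ✓ → 1
call_id=15: ✓ → 108
call_id=16: ✓ → 143
call_id=17: ✗
call_id=18: ✗
call_id=19: ✓ → 494
a4_sum = 346 + 63 + 1 + 108 + 143 + 494 = 1155
—
[line_sum: line >= 4 OR disposition IN ('refused', 'no_answer', 'sale')]
call_id=8: ✗
call_id=9: ✓ → 123
call_id=10: ✓ → 39
call_id=11: ✓ → 101
call_id=12: ✓ → 63
call_id=13: ✓ → 440
call_id=14: ✓ → 1
call_id=15: ✓ → 108
call_id=16: ✗
call_id=17: ✓ → 329
call_id=18: ✗
call_id=19: ✓ → 494
line_sum = 123 + 39 + 101 + 63 + 440 + 1 + 108 + 329 + 494 = 1698

a4_sum=1155, line_sum=1698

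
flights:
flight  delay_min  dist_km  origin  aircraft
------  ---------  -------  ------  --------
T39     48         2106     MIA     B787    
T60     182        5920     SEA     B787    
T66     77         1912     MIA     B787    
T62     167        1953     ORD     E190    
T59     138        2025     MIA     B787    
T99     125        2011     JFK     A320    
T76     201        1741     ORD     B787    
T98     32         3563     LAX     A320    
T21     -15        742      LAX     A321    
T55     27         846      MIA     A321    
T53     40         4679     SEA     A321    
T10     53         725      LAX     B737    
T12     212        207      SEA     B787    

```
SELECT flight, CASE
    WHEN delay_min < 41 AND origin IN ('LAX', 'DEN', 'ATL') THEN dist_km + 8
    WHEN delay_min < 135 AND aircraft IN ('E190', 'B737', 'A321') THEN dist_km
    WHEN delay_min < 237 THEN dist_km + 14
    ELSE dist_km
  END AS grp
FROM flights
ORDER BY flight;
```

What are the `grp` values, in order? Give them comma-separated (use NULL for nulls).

flight=T10: delay_min < 135 AND aircraft IN ('E190', 'B737', 'A321') → 725
flight=T12: delay_min < 237 → 221
flight=T21: delay_min < 41 AND origin IN ('LAX', 'DEN', 'ATL') → 750
flight=T39: delay_min < 237 → 2120
flight=T53: delay_min < 135 AND aircraft IN ('E190', 'B737', 'A321') → 4679
flight=T55: delay_min < 135 AND aircraft IN ('E190', 'B737', 'A321') → 846
flight=T59: delay_min < 237 → 2039
flight=T60: delay_min < 237 → 5934
flight=T62: delay_min < 237 → 1967
flight=T66: delay_min < 237 → 1926
flight=T76: delay_min < 237 → 1755
flight=T98: delay_min < 41 AND origin IN ('LAX', 'DEN', 'ATL') → 3571
flight=T99: delay_min < 237 → 2025

725, 221, 750, 2120, 4679, 846, 2039, 5934, 1967, 1926, 1755, 3571, 2025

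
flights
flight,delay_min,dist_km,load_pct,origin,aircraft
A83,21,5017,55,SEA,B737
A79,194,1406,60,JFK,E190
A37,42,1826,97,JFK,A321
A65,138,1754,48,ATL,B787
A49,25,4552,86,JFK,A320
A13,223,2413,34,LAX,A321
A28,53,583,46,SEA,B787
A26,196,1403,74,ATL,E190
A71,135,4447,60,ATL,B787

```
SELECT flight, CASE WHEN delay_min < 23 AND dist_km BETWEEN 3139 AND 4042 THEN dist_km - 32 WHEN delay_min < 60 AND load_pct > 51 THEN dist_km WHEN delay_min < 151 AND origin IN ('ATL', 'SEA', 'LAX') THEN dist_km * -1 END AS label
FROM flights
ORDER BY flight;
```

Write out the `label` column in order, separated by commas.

NULL, NULL, -583, 1826, 4552, -1754, -4447, NULL, 5017

flight=A13: (no match → NULL) → NULL
flight=A26: (no match → NULL) → NULL
flight=A28: delay_min < 151 AND origin IN ('ATL', 'SEA', 'LAX') → -583
flight=A37: delay_min < 60 AND load_pct > 51 → 1826
flight=A49: delay_min < 60 AND load_pct > 51 → 4552
flight=A65: delay_min < 151 AND origin IN ('ATL', 'SEA', 'LAX') → -1754
flight=A71: delay_min < 151 AND origin IN ('ATL', 'SEA', 'LAX') → -4447
flight=A79: (no match → NULL) → NULL
flight=A83: delay_min < 60 AND load_pct > 51 → 5017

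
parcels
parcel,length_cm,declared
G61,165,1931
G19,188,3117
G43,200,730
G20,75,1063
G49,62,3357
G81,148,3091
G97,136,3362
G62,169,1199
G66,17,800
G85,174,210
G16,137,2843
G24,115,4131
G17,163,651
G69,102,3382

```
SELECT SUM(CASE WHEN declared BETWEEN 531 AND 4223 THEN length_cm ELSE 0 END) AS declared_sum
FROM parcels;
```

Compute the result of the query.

parcel=G61: ✓ → 165
parcel=G19: ✓ → 188
parcel=G43: ✓ → 200
parcel=G20: ✓ → 75
parcel=G49: ✓ → 62
parcel=G81: ✓ → 148
parcel=G97: ✓ → 136
parcel=G62: ✓ → 169
parcel=G66: ✓ → 17
parcel=G85: ✗
parcel=G16: ✓ → 137
parcel=G24: ✓ → 115
parcel=G17: ✓ → 163
parcel=G69: ✓ → 102
declared_sum = 165 + 188 + 200 + 75 + 62 + 148 + 136 + 169 + 17 + 137 + 115 + 163 + 102 = 1677

1677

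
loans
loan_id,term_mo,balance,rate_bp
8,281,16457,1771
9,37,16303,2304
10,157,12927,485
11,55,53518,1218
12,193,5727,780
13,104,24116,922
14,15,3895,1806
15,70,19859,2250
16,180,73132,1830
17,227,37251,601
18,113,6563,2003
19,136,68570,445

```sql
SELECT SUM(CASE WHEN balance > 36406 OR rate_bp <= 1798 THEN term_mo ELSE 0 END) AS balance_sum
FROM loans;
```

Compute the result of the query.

1333

loan_id=8: ✓ → 281
loan_id=9: ✗
loan_id=10: ✓ → 157
loan_id=11: ✓ → 55
loan_id=12: ✓ → 193
loan_id=13: ✓ → 104
loan_id=14: ✗
loan_id=15: ✗
loan_id=16: ✓ → 180
loan_id=17: ✓ → 227
loan_id=18: ✗
loan_id=19: ✓ → 136
balance_sum = 281 + 157 + 55 + 193 + 104 + 180 + 227 + 136 = 1333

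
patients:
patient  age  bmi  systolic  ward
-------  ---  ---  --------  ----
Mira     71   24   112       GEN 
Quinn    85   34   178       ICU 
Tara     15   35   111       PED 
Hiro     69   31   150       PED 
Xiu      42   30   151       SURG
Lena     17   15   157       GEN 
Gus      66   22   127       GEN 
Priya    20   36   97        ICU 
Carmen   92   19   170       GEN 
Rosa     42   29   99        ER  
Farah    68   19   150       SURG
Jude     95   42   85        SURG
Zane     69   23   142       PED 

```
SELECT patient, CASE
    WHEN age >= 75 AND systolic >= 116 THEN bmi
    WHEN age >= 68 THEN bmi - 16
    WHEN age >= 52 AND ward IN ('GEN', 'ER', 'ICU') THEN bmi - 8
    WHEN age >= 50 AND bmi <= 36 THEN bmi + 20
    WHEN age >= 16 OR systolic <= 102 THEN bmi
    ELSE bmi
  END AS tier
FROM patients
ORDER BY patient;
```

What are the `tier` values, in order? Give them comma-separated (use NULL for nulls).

19, 3, 14, 15, 26, 15, 8, 36, 34, 29, 35, 30, 7

patient=Carmen: age >= 75 AND systolic >= 116 → 19
patient=Farah: age >= 68 → 3
patient=Gus: age >= 52 AND ward IN ('GEN', 'ER', 'ICU') → 14
patient=Hiro: age >= 68 → 15
patient=Jude: age >= 68 → 26
patient=Lena: age >= 16 OR systolic <= 102 → 15
patient=Mira: age >= 68 → 8
patient=Priya: age >= 16 OR systolic <= 102 → 36
patient=Quinn: age >= 75 AND systolic >= 116 → 34
patient=Rosa: age >= 16 OR systolic <= 102 → 29
patient=Tara: ELSE → 35
patient=Xiu: age >= 16 OR systolic <= 102 → 30
patient=Zane: age >= 68 → 7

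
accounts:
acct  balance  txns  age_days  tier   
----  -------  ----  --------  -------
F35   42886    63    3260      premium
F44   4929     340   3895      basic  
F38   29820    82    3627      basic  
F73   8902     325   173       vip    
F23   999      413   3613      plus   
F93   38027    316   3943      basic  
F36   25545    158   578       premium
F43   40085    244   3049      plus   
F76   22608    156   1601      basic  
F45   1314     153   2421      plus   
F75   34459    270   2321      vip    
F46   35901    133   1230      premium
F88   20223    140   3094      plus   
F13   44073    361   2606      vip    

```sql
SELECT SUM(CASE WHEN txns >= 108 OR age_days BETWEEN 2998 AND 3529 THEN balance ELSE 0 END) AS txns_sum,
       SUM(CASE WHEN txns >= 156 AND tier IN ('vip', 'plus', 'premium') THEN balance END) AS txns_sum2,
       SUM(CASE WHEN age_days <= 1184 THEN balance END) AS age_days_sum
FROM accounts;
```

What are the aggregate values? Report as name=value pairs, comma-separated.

txns_sum=319951, txns_sum2=154063, age_days_sum=34447

[txns_sum: txns >= 108 OR age_days BETWEEN 2998 AND 3529]
acct=F35: ✓ → 42886
acct=F44: ✓ → 4929
acct=F38: ✗
acct=F73: ✓ → 8902
acct=F23: ✓ → 999
acct=F93: ✓ → 38027
acct=F36: ✓ → 25545
acct=F43: ✓ → 40085
acct=F76: ✓ → 22608
acct=F45: ✓ → 1314
acct=F75: ✓ → 34459
acct=F46: ✓ → 35901
acct=F88: ✓ → 20223
acct=F13: ✓ → 44073
txns_sum = 42886 + 4929 + 8902 + 999 + 38027 + 25545 + 40085 + 22608 + 1314 + 34459 + 35901 + 20223 + 44073 = 319951
—
[txns_sum2: txns >= 156 AND tier IN ('vip', 'plus', 'premium')]
acct=F35: ✗
acct=F44: ✗
acct=F38: ✗
acct=F73: ✓ → 8902
acct=F23: ✓ → 999
acct=F93: ✗
acct=F36: ✓ → 25545
acct=F43: ✓ → 40085
acct=F76: ✗
acct=F45: ✗
acct=F75: ✓ → 34459
acct=F46: ✗
acct=F88: ✗
acct=F13: ✓ → 44073
txns_sum2 = 8902 + 999 + 25545 + 40085 + 34459 + 44073 = 154063
—
[age_days_sum: age_days <= 1184]
acct=F35: ✗
acct=F44: ✗
acct=F38: ✗
acct=F73: ✓ → 8902
acct=F23: ✗
acct=F93: ✗
acct=F36: ✓ → 25545
acct=F43: ✗
acct=F76: ✗
acct=F45: ✗
acct=F75: ✗
acct=F46: ✗
acct=F88: ✗
acct=F13: ✗
age_days_sum = 8902 + 25545 = 34447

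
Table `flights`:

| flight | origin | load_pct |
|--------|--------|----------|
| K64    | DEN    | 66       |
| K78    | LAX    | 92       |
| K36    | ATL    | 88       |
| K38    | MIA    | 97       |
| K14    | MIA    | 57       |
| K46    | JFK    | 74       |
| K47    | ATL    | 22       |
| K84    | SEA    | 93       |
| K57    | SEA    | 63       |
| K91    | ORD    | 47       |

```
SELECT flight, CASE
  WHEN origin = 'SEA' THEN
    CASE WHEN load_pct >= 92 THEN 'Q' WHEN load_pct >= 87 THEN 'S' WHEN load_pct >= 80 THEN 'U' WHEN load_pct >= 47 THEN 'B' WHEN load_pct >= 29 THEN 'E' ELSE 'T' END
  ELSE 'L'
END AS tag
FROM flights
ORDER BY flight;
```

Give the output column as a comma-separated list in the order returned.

flight=K14: origin='MIA' → outer ELSE → L
flight=K36: origin='ATL' → outer ELSE → L
flight=K38: origin='MIA' → outer ELSE → L
flight=K46: origin='JFK' → outer ELSE → L
flight=K47: origin='ATL' → outer ELSE → L
flight=K57: origin='SEA' → inner[load_pct >= 47] → B
flight=K64: origin='DEN' → outer ELSE → L
flight=K78: origin='LAX' → outer ELSE → L
flight=K84: origin='SEA' → inner[load_pct >= 92] → Q
flight=K91: origin='ORD' → outer ELSE → L

L, L, L, L, L, B, L, L, Q, L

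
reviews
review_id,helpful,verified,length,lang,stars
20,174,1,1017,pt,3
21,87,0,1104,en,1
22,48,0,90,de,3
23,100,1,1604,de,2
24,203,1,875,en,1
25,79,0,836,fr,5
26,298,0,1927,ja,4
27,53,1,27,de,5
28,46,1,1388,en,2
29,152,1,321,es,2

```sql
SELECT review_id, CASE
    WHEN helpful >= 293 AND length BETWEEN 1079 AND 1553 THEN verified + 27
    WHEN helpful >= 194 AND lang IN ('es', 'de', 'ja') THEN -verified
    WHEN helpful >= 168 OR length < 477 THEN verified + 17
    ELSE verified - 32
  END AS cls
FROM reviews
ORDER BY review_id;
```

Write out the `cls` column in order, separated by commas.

review_id=20: helpful >= 168 OR length < 477 → 18
review_id=21: ELSE → -32
review_id=22: helpful >= 168 OR length < 477 → 17
review_id=23: ELSE → -31
review_id=24: helpful >= 168 OR length < 477 → 18
review_id=25: ELSE → -32
review_id=26: helpful >= 194 AND lang IN ('es', 'de', 'ja') → 0
review_id=27: helpful >= 168 OR length < 477 → 18
review_id=28: ELSE → -31
review_id=29: helpful >= 168 OR length < 477 → 18

18, -32, 17, -31, 18, -32, 0, 18, -31, 18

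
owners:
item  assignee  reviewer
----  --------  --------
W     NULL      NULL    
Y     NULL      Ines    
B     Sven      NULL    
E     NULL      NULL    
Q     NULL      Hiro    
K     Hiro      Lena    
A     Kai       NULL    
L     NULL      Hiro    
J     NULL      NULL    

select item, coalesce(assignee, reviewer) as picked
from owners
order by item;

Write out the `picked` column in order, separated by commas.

item=A: assignee=Kai → Kai
item=B: assignee=Sven → Sven
item=E: assignee=NULL, reviewer=NULL (all NULL) → NULL
item=J: assignee=NULL, reviewer=NULL (all NULL) → NULL
item=K: assignee=Hiro → Hiro
item=L: assignee=NULL, reviewer=Hiro → Hiro
item=Q: assignee=NULL, reviewer=Hiro → Hiro
item=W: assignee=NULL, reviewer=NULL (all NULL) → NULL
item=Y: assignee=NULL, reviewer=Ines → Ines

Kai, Sven, NULL, NULL, Hiro, Hiro, Hiro, NULL, Ines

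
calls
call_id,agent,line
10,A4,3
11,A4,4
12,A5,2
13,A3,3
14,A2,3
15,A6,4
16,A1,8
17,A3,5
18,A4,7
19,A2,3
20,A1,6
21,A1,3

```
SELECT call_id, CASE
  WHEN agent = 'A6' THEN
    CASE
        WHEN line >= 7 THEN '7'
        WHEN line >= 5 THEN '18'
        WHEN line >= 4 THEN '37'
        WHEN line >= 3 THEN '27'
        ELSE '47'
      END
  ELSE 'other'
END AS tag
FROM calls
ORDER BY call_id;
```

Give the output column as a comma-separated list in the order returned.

other, other, other, other, other, 37, other, other, other, other, other, other

call_id=10: agent='A4' → outer ELSE → other
call_id=11: agent='A4' → outer ELSE → other
call_id=12: agent='A5' → outer ELSE → other
call_id=13: agent='A3' → outer ELSE → other
call_id=14: agent='A2' → outer ELSE → other
call_id=15: agent='A6' → inner[line >= 4] → 37
call_id=16: agent='A1' → outer ELSE → other
call_id=17: agent='A3' → outer ELSE → other
call_id=18: agent='A4' → outer ELSE → other
call_id=19: agent='A2' → outer ELSE → other
call_id=20: agent='A1' → outer ELSE → other
call_id=21: agent='A1' → outer ELSE → other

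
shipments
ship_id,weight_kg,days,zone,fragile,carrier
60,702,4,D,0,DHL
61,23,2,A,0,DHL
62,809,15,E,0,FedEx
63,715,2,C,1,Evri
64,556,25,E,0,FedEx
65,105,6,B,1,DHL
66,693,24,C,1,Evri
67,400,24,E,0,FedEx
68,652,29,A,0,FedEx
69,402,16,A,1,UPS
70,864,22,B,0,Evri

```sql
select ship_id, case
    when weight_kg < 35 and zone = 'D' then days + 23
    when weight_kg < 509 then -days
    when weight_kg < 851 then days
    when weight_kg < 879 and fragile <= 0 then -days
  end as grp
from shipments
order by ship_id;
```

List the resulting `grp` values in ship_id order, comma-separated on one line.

ship_id=60: weight_kg < 851 → 4
ship_id=61: weight_kg < 509 → -2
ship_id=62: weight_kg < 851 → 15
ship_id=63: weight_kg < 851 → 2
ship_id=64: weight_kg < 851 → 25
ship_id=65: weight_kg < 509 → -6
ship_id=66: weight_kg < 851 → 24
ship_id=67: weight_kg < 509 → -24
ship_id=68: weight_kg < 851 → 29
ship_id=69: weight_kg < 509 → -16
ship_id=70: weight_kg < 879 and fragile <= 0 → -22

4, -2, 15, 2, 25, -6, 24, -24, 29, -16, -22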